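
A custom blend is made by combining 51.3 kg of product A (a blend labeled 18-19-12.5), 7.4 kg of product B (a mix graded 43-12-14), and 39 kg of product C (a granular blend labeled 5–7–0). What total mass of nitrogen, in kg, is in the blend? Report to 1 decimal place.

N mass = 18%×51.3 + 43%×7.4 + 5%×39 = 14.366 kg.

14.4 kg N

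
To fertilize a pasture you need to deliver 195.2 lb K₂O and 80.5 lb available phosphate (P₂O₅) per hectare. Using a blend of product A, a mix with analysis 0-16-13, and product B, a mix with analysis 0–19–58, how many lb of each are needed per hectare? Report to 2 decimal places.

With a, b = lb per hectare of product A and product B:
K₂O: 0.13·a + 0.58·b = 195.2
P₂O₅: 0.16·a + 0.19·b = 80.5
Solving simultaneously: a = 140.999, b = 304.949.

141.00 lb product A, 304.95 lb product B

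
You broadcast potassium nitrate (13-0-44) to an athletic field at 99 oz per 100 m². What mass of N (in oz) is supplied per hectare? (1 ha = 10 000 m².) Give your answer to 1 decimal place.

nitrogen per 100 m² = 99 × 13% = 12.87 oz.
Convert to per hectare: 12.87 × 100 = 1287 oz.

1287.0 oz N per hectare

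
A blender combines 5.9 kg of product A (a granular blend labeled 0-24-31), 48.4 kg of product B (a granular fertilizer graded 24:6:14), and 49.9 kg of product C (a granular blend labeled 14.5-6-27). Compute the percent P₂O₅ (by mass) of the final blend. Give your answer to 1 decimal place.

Total mass = 5.9 + 48.4 + 49.9 = 104.2 kg.
P₂O₅ mass = 24%×5.9 + 6%×48.4 + 6%×49.9 = 7.314 kg.
% P₂O₅ = 7.314 / 104.2 = 7.01919%.

7.0% P₂O₅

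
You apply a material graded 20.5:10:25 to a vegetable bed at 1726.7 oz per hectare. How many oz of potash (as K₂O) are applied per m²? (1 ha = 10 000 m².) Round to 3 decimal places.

0.043 oz K₂O per sq m

K₂O per hectare = 1726.7 × 25% = 431.675 oz.
Convert to per m²: 431.675 × 0.0001 = 0.0431675 oz.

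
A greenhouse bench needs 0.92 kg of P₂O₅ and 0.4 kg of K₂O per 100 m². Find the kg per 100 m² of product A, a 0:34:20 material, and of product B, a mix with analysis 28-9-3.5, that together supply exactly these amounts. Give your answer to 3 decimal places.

Let a = kg of product A, b = kg of product B (per 100 m²).
P₂O₅: 0.34·a + 0.09·b = 0.92
K₂O: 0.2·a + 0.035·b = 0.4
Eliminate a: (row1) − 0.34/0.2·(row2) → 0.0305·b = 0.24, so b = 7.86885.
Back-substitute: a = (0.92 − 0.09·7.86885) / 0.34 = 0.622951.

0.623 kg product A, 7.869 kg product B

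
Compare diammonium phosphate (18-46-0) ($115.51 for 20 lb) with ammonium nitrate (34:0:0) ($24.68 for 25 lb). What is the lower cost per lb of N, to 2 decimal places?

diammonium phosphate: N per bag = 20 × 18% = 3.6 lb; cost = 115.51 / 3.6 = $32.0861/lb N.
ammonium nitrate: N per bag = 25 × 34% = 8.5 lb; cost = 24.68 / 8.5 = $2.9035/lb N.
ammonium nitrate is cheaper.

$2.90 per lb N (ammonium nitrate)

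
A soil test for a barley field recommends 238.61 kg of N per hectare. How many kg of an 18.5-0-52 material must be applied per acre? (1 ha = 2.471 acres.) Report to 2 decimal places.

521.97 kg of product per acre

Product per hectare = 238.61 / 18.5% = 1289.78 kg.
Convert to per acre: 1289.78 × 0.404694 = 521.968 kg.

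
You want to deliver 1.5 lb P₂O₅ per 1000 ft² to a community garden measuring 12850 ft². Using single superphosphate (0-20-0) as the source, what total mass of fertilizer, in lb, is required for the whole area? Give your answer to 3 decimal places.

96.375 lb

Product per 1000 ft² = 1.5 / 20% = 7.5 lb.
Total product = 7.5 × 12850 / 1000 = 96.375 lb.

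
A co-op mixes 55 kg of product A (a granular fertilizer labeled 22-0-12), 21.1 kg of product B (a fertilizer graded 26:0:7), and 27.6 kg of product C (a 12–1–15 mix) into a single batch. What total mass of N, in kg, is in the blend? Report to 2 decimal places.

N mass = 22%×55 + 26%×21.1 + 12%×27.6 = 20.898 kg.

20.90 kg N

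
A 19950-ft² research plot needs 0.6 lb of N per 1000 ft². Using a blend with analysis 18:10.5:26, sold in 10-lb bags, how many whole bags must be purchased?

7 bags

Product per 1000 ft² = 0.6 / 18% = 3.33333 lb.
Total product = 3.33333 × 19950 / 1000 = 66.5 lb.
Bags = ⌈66.5 / 10⌉ = 7.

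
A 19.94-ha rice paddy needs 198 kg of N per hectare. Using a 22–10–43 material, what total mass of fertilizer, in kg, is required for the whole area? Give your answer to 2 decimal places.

17946.00 kg

Product per hectare = 198 / 22% = 900 kg.
Total product = 900 × 19.94 = 17946 kg.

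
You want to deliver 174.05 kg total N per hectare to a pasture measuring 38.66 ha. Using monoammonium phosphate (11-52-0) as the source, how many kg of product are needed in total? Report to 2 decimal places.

Product per hectare = 174.05 / 11% = 1582.27 kg.
Total product = 1582.27 × 38.66 = 61170.664 kg.

61170.66 kg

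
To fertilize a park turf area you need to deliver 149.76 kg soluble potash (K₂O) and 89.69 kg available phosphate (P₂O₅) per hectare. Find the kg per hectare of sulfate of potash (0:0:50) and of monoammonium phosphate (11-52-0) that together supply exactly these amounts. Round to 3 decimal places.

Per-hectare balance (a = sulfate of potash, b = monoammonium phosphate):
K₂O: 0.5·a + 0·b = 149.76
P₂O₅: 0·a + 0.52·b = 89.69
Solving simultaneously: a = 299.52, b = 172.4808.

299.520 kg sulfate of potash, 172.481 kg monoammonium phosphate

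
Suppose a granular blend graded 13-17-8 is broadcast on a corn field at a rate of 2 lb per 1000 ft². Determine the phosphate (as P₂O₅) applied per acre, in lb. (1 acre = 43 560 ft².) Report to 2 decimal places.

P₂O₅ per 1000 ft² = 2 × 17% = 0.34 lb.
Convert to per acre: 0.34 × 43.56 = 14.8104 lb.

14.81 lb P₂O₅ per acre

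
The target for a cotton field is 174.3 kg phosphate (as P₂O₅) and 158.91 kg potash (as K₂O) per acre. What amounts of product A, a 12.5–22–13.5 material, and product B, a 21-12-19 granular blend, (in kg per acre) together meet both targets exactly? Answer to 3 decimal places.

548.742 kg product A, 446.473 kg product B

With a, b = kg per acre of product A and product B:
P₂O₅: 0.22·a + 0.12·b = 174.3
K₂O: 0.135·a + 0.19·b = 158.91
Solving simultaneously: a = 548.7422, b = 446.4727.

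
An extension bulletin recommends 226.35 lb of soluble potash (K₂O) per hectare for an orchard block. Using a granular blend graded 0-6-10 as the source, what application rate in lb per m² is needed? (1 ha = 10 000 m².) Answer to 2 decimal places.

0.23 lb of product per sq m

Product per hectare = 226.35 / 10% = 2263.5 lb.
Convert to per m²: 2263.5 × 0.0001 = 0.22635 lb.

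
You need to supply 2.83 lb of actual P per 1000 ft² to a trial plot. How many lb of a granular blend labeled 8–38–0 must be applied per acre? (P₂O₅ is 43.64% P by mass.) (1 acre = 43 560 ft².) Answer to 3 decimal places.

As P₂O₅: 2.83 / 0.4364 = 6.48488 lb per 1000 ft².
Product per 1000 ft² = 6.48488 / 38% = 17.0655 lb.
Convert to per acre: 17.0655 × 43.56 = 743.3716 lb.

743.372 lb of product per acre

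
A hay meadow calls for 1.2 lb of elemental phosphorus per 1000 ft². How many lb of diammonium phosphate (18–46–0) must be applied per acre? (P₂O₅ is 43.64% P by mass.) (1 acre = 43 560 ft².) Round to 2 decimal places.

260.39 lb of product per acre

As P₂O₅: 1.2 / 0.4364 = 2.74977 lb per 1000 ft².
Product per 1000 ft² = 2.74977 / 46% = 5.97776 lb.
Convert to per acre: 5.97776 × 43.56 = 260.391 lb.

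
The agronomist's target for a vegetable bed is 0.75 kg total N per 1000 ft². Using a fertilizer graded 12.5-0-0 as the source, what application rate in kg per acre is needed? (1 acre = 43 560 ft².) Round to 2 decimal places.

261.36 kg of product per acre

Product per 1000 ft² = 0.75 / 12.5% = 6 kg.
Convert to per acre: 6 × 43.56 = 261.36 kg.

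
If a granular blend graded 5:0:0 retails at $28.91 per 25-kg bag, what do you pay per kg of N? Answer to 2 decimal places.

N in bag = 25 × 5% = 1.25 kg.
Cost per kg N = $28.91 / 1.25 = $23.1280.

$23.13 per kg N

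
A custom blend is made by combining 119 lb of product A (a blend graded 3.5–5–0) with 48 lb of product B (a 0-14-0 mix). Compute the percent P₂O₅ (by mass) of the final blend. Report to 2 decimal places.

Total mass = 119 + 48 = 167 lb.
P₂O₅ mass = 5%×119 + 14%×48 = 12.67 lb.
% P₂O₅ = 12.67 / 167 = 7.58683%.

7.59% P₂O₅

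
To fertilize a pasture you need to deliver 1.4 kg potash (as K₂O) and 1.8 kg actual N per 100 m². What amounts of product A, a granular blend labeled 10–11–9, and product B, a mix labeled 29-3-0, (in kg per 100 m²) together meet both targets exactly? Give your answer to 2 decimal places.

Let a = kg of product A, b = kg of product B (per 100 m²).
K₂O: 0.09·a + 0·b = 1.4
N: 0.1·a + 0.29·b = 1.8
From row1: a = (1.4 − 0·b) / 0.09.
Into row2: 0.1·(1.4 − 0·b)/0.09 + 0.29·b = 1.8 → b = 0.842912, a = 15.5556.

15.56 kg product A, 0.84 kg product B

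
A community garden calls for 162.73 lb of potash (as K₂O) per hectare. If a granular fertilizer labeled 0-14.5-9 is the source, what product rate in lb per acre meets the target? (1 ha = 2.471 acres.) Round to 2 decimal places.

731.73 lb of product per acre

Product per hectare = 162.73 / 9% = 1808.11 lb.
Convert to per acre: 1808.11 × 0.404694 = 731.733 lb.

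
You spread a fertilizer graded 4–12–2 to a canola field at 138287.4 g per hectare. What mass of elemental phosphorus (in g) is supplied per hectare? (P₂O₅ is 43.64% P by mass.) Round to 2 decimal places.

P₂O₅ per hectare = 138287.4 × 12% = 16594.5 g.
Elemental P = 16594.5 × 0.4364 = 7241.8346 g per hectare.

7241.83 g P per hectare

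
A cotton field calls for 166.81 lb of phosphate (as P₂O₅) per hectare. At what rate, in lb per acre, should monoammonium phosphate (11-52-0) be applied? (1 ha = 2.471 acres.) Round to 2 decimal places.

129.82 lb of product per acre

Product per hectare = 166.81 / 52% = 320.788 lb.
Convert to per acre: 320.788 × 0.404694 = 129.821 lb.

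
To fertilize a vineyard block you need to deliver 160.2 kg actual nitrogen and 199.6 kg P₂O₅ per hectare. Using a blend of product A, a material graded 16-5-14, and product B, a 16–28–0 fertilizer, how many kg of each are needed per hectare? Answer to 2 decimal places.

Per-hectare balance (a = product A, b = product B):
N: 0.16·a + 0.16·b = 160.2
P₂O₅: 0.05·a + 0.28·b = 199.6
Eliminate a: (row1) − 0.16/0.05·(row2) → -0.736·b = -478.52, so b = 650.163.
Back-substitute: a = (160.2 − 0.16·650.163) / 0.16 = 351.087.

351.09 kg product A, 650.16 kg product B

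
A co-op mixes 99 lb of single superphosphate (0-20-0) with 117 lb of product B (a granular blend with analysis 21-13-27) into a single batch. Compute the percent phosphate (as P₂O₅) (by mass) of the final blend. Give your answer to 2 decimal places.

16.21% P₂O₅

Total mass = 99 + 117 = 216 lb.
P₂O₅ mass = 20%×99 + 13%×117 = 35.01 lb.
% P₂O₅ = 35.01 / 216 = 16.2083%.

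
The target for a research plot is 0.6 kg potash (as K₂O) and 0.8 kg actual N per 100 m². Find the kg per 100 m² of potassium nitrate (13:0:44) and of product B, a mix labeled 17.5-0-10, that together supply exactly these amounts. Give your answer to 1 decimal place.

0.4 kg potassium nitrate, 4.3 kg product B

With a, b = kg per 100 m² of potassium nitrate and product B:
K₂O: 0.44·a + 0.1·b = 0.6
N: 0.13·a + 0.175·b = 0.8
Eliminate b: (row1) − 0.1/0.175·(row2) → 0.365714·a = 0.142857, so a = 0.390625.
Then b = (0.8 − 0.13·0.390625) / 0.175 = 4.28125.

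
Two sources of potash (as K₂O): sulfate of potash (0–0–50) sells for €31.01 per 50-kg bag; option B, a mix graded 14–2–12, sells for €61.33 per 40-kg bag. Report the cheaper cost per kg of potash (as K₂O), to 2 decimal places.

sulfate of potash: K₂O per bag = 50 × 50% = 25 kg; cost = 31.01 / 25 = €1.2404/kg K₂O.
option B: K₂O per bag = 40 × 12% = 4.8 kg; cost = 61.33 / 4.8 = €12.7771/kg K₂O.
sulfate of potash is cheaper.

€1.24 per kg K₂O (sulfate of potash)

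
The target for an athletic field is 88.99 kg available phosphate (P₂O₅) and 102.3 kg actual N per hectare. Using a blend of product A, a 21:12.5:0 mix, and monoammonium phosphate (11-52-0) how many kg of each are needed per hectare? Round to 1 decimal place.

454.8 kg product A, 61.8 kg monoammonium phosphate

Per-hectare balance (a = product A, b = monoammonium phosphate):
P₂O₅: 0.125·a + 0.52·b = 88.99
N: 0.21·a + 0.11·b = 102.3
Eliminate a: (row1) − 0.125/0.21·(row2) → 0.454524·b = 28.0971, so b = 61.8167.
Back-substitute: a = (88.99 − 0.52·61.8167) / 0.125 = 454.763.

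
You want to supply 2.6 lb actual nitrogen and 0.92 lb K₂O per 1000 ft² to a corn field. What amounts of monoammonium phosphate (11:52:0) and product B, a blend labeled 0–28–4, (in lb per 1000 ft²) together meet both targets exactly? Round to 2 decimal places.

23.64 lb monoammonium phosphate, 23.00 lb product B

Let a = lb of monoammonium phosphate, b = lb of product B (per 1000 ft²).
N: 0.11·a + 0·b = 2.6
K₂O: 0·a + 0.04·b = 0.92
Solving simultaneously: a = 23.6364, b = 23.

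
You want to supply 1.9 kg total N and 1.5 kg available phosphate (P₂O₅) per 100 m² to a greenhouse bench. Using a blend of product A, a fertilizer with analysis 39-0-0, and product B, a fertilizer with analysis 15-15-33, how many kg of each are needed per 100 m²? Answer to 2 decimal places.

Per-100 m² balance (a = product A, b = product B):
N: 0.39·a + 0.15·b = 1.9
P₂O₅: 0·a + 0.15·b = 1.5
Solving simultaneously: a = 1.02564, b = 10.

1.03 kg product A, 10.00 kg product B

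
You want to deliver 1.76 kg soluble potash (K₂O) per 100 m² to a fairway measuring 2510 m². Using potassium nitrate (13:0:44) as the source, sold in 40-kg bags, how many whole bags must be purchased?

Product per 100 m² = 1.76 / 44% = 4 kg.
Total product = 4 × 2510 / 100 = 100.4 kg.
Bags = ⌈100.4 / 40⌉ = 3.

3 bags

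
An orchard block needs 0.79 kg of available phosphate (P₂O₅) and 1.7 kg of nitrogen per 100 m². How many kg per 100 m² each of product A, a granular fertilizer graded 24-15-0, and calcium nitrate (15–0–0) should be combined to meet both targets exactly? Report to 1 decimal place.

5.3 kg product A, 2.9 kg calcium nitrate

Let a = kg of product A, b = kg of calcium nitrate (per 100 m²).
P₂O₅: 0.15·a + 0·b = 0.79
N: 0.24·a + 0.15·b = 1.7
Solving simultaneously: a = 5.26667, b = 2.90667.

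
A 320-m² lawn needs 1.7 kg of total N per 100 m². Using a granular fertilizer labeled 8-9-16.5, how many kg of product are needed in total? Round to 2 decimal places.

Product per 100 m² = 1.7 / 8% = 21.25 kg.
Total product = 21.25 × 320 / 100 = 68 kg.

68.00 kg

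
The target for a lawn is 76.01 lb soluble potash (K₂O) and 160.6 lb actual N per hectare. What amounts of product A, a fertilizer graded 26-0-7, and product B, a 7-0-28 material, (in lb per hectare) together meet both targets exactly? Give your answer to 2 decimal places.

Per-hectare balance (a = product A, b = product B):
K₂O: 0.07·a + 0.28·b = 76.01
N: 0.26·a + 0.07·b = 160.6
Eliminate a: (row1) − 0.07/0.26·(row2) → 0.261154·b = 32.7715, so b = 125.487.
Back-substitute: a = (76.01 − 0.28·125.487) / 0.07 = 583.907.

583.91 lb product A, 125.49 lb product B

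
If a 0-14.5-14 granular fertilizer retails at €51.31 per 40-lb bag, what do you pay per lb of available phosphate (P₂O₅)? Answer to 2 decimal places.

€8.85 per lb P₂O₅

P₂O₅ in bag = 40 × 14.5% = 5.8 lb.
Cost per lb P₂O₅ = €51.31 / 5.8 = €8.8466.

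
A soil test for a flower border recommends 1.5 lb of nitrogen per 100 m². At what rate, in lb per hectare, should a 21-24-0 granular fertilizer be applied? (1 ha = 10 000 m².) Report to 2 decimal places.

Product per 100 m² = 1.5 / 21% = 7.14286 lb.
Convert to per hectare: 7.14286 × 100 = 714.286 lb.

714.29 lb of product per hectare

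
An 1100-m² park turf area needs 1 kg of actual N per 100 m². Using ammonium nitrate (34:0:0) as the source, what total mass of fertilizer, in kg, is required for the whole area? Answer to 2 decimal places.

32.35 kg

Product per 100 m² = 1 / 34% = 2.94118 kg.
Total product = 2.94118 × 1100 / 100 = 32.3529 kg.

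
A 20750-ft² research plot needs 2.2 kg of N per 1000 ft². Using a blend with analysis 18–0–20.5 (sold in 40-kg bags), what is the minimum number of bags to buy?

7 bags

Product per 1000 ft² = 2.2 / 18% = 12.2222 kg.
Total product = 12.2222 × 20750 / 1000 = 253.611 kg.
Bags = ⌈253.611 / 40⌉ = 7.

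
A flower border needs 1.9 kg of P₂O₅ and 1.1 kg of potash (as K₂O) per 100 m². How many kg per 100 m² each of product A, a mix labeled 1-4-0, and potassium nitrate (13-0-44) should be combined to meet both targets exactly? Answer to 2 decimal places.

Let a = kg of product A, b = kg of potassium nitrate (per 100 m²).
P₂O₅: 0.04·a + 0·b = 1.9
K₂O: 0·a + 0.44·b = 1.1
Solving simultaneously: a = 47.5, b = 2.5.

47.50 kg product A, 2.50 kg potassium nitrate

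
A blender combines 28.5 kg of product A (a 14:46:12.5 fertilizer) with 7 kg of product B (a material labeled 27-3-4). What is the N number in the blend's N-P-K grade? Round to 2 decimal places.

Total mass = 28.5 + 7 = 35.5 kg.
N mass = 14%×28.5 + 27%×7 = 5.88 kg.
% N = 5.88 / 35.5 = 16.5634%.

16.56% N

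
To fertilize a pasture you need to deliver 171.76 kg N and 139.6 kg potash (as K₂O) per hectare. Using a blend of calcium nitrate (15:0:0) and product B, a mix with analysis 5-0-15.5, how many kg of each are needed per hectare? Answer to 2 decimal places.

With a, b = kg per hectare of calcium nitrate and product B:
N: 0.15·a + 0.05·b = 171.76
K₂O: 0·a + 0.155·b = 139.6
Solving simultaneously: a = 844.852, b = 900.645.

844.85 kg calcium nitrate, 900.65 kg product B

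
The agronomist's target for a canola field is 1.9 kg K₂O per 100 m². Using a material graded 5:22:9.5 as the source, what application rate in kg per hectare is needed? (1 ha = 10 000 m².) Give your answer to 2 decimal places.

2000.00 kg of product per hectare

Product per 100 m² = 1.9 / 9.5% = 20 kg.
Convert to per hectare: 20 × 100 = 2000 kg.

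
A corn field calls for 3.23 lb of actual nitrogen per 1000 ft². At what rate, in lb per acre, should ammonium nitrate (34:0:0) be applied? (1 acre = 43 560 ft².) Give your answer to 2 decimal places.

413.82 lb of product per acre

Product per 1000 ft² = 3.23 / 34% = 9.5 lb.
Convert to per acre: 9.5 × 43.56 = 413.82 lb.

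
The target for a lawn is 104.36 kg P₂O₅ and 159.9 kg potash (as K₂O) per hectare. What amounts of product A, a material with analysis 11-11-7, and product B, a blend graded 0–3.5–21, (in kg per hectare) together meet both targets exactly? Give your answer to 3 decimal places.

790.271 kg product A, 498.005 kg product B

Per-hectare balance (a = product A, b = product B):
P₂O₅: 0.11·a + 0.035·b = 104.36
K₂O: 0.07·a + 0.21·b = 159.9
Eliminate b: (row1) − 0.035/0.21·(row2) → 0.0983333·a = 77.71, so a = 790.2712.
Then b = (159.9 − 0.07·790.2712) / 0.21 = 498.0048.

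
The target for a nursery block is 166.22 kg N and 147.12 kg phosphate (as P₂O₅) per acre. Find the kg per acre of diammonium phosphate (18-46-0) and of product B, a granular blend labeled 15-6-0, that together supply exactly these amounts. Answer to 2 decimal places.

207.81 kg diammonium phosphate, 858.76 kg product B

Per-acre balance (a = diammonium phosphate, b = product B):
N: 0.18·a + 0.15·b = 166.22
P₂O₅: 0.46·a + 0.06·b = 147.12
Solving simultaneously: a = 207.814, b = 858.756.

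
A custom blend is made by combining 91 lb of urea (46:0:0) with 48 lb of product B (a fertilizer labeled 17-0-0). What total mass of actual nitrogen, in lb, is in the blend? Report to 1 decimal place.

50.0 lb N

N mass = 46%×91 + 17%×48 = 50.02 lb.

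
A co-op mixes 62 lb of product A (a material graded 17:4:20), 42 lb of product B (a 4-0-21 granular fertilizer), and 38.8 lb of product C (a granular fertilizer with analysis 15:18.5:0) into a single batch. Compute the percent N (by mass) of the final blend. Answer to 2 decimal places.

Total mass = 62 + 42 + 38.8 = 142.8 lb.
N mass = 17%×62 + 4%×42 + 15%×38.8 = 18.04 lb.
% N = 18.04 / 142.8 = 12.6331%.

12.63% N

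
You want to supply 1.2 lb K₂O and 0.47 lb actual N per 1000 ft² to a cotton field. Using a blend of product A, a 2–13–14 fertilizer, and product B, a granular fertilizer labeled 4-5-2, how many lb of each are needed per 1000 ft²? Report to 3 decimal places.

7.423 lb product A, 8.038 lb product B

With a, b = lb per 1000 ft² of product A and product B:
K₂O: 0.14·a + 0.02·b = 1.2
N: 0.02·a + 0.04·b = 0.47
Eliminate a: (row1) − 0.14/0.02·(row2) → -0.26·b = -2.09, so b = 8.03846.
Back-substitute: a = (1.2 − 0.02·8.03846) / 0.14 = 7.42308.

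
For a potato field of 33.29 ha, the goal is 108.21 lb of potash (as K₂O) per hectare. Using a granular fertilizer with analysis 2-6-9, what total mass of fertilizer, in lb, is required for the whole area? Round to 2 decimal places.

Product per hectare = 108.21 / 9% = 1202.33 lb.
Total product = 1202.33 × 33.29 = 40025.677 lb.

40025.68 lb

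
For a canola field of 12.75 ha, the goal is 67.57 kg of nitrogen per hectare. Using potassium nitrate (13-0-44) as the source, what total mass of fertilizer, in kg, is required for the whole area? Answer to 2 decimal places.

Product per hectare = 67.57 / 13% = 519.769 kg.
Total product = 519.769 × 12.75 = 6627.058 kg.

6627.06 kg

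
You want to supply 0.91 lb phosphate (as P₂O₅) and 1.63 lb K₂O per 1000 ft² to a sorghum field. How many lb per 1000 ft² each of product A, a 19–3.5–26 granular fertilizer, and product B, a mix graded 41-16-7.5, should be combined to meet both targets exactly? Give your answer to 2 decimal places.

4.94 lb product A, 4.61 lb product B

Let a = lb of product A, b = lb of product B (per 1000 ft²).
P₂O₅: 0.035·a + 0.16·b = 0.91
K₂O: 0.26·a + 0.075·b = 1.63
From row1: a = (0.91 − 0.16·b) / 0.035.
Into row2: 0.26·(0.91 − 0.16·b)/0.035 + 0.075·b = 1.63 → b = 4.6068, a = 4.94035.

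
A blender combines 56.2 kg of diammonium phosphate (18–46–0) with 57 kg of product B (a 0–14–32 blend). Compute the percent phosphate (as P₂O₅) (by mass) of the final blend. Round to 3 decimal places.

29.887% P₂O₅

Total mass = 56.2 + 57 = 113.2 kg.
P₂O₅ mass = 46%×56.2 + 14%×57 = 33.832 kg.
% P₂O₅ = 33.832 / 113.2 = 29.8869%.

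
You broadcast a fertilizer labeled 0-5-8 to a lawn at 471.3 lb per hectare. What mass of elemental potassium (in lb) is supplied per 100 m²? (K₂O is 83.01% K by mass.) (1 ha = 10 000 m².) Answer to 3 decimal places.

0.313 lb K per hundred sq m

K₂O per hectare = 471.3 × 8% = 37.704 lb.
Elemental K = 37.704 × 0.8301 = 31.2981 lb per hectare.
Convert to per 100 m²: 31.2981 × 0.01 = 0.312981 lb.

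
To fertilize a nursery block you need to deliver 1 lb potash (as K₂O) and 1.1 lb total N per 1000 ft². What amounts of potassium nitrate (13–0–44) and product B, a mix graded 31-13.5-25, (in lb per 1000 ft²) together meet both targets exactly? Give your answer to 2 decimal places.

Let a = lb of potassium nitrate, b = lb of product B (per 1000 ft²).
K₂O: 0.44·a + 0.25·b = 1
N: 0.13·a + 0.31·b = 1.1
From row1: a = (1 − 0.25·b) / 0.44.
Into row2: 0.13·(1 − 0.25·b)/0.44 + 0.31·b = 1.1 → b = 3.40712, a = 0.336862.

0.34 lb potassium nitrate, 3.41 lb product B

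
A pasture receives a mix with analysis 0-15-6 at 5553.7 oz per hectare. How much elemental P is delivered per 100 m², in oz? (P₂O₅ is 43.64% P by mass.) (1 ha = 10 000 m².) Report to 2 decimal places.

P₂O₅ per hectare = 5553.7 × 15% = 833.055 oz.
Elemental P = 833.055 × 0.4364 = 363.545 oz per hectare.
Convert to per 100 m²: 363.545 × 0.01 = 3.63545 oz.

3.64 oz P per hundred sq m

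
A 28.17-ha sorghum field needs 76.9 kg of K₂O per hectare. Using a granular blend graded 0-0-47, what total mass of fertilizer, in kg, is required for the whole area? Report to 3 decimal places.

Product per hectare = 76.9 / 47% = 163.617 kg.
Total product = 163.617 × 28.17 = 4609.09149 kg.

4609.091 kg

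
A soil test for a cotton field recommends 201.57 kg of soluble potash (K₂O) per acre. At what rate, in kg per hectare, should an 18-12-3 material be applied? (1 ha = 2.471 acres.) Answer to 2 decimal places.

Product per acre = 201.57 / 3% = 6719 kg.
Convert to per hectare: 6719 × 2.471 = 16602.649 kg.

16602.65 kg of product per hectare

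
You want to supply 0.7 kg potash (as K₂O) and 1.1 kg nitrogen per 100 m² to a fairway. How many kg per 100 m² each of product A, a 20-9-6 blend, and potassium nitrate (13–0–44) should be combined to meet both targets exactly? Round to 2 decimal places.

With a, b = kg per 100 m² of product A and potassium nitrate:
K₂O: 0.06·a + 0.44·b = 0.7
N: 0.2·a + 0.13·b = 1.1
Eliminate a: (row1) − 0.06/0.2·(row2) → 0.401·b = 0.37, so b = 0.922693.
Back-substitute: a = (0.7 − 0.44·0.922693) / 0.06 = 4.90025.

4.90 kg product A, 0.92 kg potassium nitrate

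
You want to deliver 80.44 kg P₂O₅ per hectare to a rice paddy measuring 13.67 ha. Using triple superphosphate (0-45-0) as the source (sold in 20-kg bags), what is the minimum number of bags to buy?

123 bags

Product per hectare = 80.44 / 45% = 178.756 kg.
Total product = 178.756 × 13.67 = 2443.59 kg.
Bags = ⌈2443.59 / 20⌉ = 123.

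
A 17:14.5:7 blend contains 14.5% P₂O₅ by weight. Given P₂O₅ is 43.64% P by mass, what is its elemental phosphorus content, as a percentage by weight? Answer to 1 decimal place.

6.3% P

%P = 14.5 × 0.4364 = 6.3278%.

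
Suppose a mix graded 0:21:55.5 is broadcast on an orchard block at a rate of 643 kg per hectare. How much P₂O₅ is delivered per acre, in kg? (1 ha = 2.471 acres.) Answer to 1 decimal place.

P₂O₅ per hectare = 643 × 21% = 135.03 kg.
Convert to per acre: 135.03 × 0.404694 = 54.6459 kg.

54.6 kg P₂O₅ per acre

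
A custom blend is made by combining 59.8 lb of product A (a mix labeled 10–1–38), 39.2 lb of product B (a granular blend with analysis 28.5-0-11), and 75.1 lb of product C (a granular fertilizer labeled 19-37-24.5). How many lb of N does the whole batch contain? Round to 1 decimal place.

31.4 lb N

N mass = 10%×59.8 + 28.5%×39.2 + 19%×75.1 = 31.421 lb.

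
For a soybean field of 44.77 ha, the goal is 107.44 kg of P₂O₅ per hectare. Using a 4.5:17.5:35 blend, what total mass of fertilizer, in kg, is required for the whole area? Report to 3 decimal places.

27486.222 kg

Product per hectare = 107.44 / 17.5% = 613.943 kg.
Total product = 613.943 × 44.77 = 27486.2217 kg.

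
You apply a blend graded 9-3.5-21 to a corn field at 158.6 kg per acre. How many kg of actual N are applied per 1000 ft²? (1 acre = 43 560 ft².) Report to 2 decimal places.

nitrogen per acre = 158.6 × 9% = 14.274 kg.
Convert to per 1000 ft²: 14.274 × 0.0229568 = 0.327686 kg.

0.33 kg N per thousand sq ft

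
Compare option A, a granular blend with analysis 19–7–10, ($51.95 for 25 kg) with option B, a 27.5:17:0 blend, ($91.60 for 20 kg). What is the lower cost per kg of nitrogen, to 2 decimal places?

$10.94 per kg N (option A)

option A: N per bag = 25 × 19% = 4.75 kg; cost = 51.95 / 4.75 = $10.9368/kg N.
option B: N per bag = 20 × 27.5% = 5.5 kg; cost = 91.60 / 5.5 = $16.6545/kg N.
option A is cheaper.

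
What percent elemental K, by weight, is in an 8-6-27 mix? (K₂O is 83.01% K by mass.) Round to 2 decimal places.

22.41% K

%K = 27 × 0.8301 = 22.4127%.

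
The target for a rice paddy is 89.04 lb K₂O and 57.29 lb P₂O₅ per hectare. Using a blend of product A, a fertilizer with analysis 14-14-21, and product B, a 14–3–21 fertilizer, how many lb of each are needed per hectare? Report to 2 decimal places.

405.18 lb product A, 18.82 lb product B

Per-hectare balance (a = product A, b = product B):
K₂O: 0.21·a + 0.21·b = 89.04
P₂O₅: 0.14·a + 0.03·b = 57.29
From row1: a = (89.04 − 0.21·b) / 0.21.
Into row2: 0.14·(89.04 − 0.21·b)/0.21 + 0.03·b = 57.29 → b = 18.8182, a = 405.182.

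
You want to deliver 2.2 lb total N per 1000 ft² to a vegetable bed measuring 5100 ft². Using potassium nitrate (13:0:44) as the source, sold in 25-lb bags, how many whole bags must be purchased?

Product per 1000 ft² = 2.2 / 13% = 16.9231 lb.
Total product = 16.9231 × 5100 / 1000 = 86.3077 lb.
Bags = ⌈86.3077 / 25⌉ = 4.

4 bags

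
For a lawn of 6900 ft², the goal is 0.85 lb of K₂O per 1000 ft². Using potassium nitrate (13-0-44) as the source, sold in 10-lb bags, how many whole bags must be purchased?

Product per 1000 ft² = 0.85 / 44% = 1.93182 lb.
Total product = 1.93182 × 6900 / 1000 = 13.3295 lb.
Bags = ⌈13.3295 / 10⌉ = 2.

2 bags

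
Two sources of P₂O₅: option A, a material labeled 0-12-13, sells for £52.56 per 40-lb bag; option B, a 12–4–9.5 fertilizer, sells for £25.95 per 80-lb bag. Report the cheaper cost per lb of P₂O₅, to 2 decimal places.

option A: P₂O₅ per bag = 40 × 12% = 4.8 lb; cost = 52.56 / 4.8 = £10.9500/lb P₂O₅.
option B: P₂O₅ per bag = 80 × 4% = 3.2 lb; cost = 25.95 / 3.2 = £8.1094/lb P₂O₅.
option B is cheaper.

£8.11 per lb P₂O₅ (option B)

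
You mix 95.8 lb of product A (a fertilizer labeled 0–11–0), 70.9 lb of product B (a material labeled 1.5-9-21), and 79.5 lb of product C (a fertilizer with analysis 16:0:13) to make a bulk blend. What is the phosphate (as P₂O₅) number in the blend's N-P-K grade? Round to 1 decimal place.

Total mass = 95.8 + 70.9 + 79.5 = 246.2 lb.
P₂O₅ mass = 11%×95.8 + 9%×70.9 + 0%×79.5 = 16.919 lb.
% P₂O₅ = 16.919 / 246.2 = 6.87206%.

6.9% P₂O₅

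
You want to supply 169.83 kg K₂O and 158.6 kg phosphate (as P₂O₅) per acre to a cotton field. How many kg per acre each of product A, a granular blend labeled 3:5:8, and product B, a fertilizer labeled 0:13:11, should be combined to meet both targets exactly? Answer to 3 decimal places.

With a, b = kg per acre of product A and product B:
K₂O: 0.08·a + 0.11·b = 169.83
P₂O₅: 0.05·a + 0.13·b = 158.6
Solving simultaneously: a = 945.2857, b = 856.4286.

945.286 kg product A, 856.429 kg product B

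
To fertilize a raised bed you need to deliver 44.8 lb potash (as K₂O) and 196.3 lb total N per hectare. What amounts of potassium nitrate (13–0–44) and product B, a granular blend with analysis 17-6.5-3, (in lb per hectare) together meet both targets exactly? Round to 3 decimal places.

24.358 lb potassium nitrate, 1136.079 lb product B

Let a = lb of potassium nitrate, b = lb of product B (per hectare).
K₂O: 0.44·a + 0.03·b = 44.8
N: 0.13·a + 0.17·b = 196.3
Solving simultaneously: a = 24.3583, b = 1136.07898.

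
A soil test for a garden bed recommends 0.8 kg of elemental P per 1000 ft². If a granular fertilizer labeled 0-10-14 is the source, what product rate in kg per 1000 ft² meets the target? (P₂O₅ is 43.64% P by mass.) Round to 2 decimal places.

18.33 kg of product per thousand sq ft

As P₂O₅: 0.8 / 0.4364 = 1.83318 kg per 1000 ft².
Product per 1000 ft² = 1.83318 / 10% = 18.3318 kg.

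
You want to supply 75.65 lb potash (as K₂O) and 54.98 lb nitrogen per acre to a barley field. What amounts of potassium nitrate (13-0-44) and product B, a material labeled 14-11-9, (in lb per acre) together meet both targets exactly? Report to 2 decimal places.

113.08 lb potassium nitrate, 287.71 lb product B

Per-acre balance (a = potassium nitrate, b = product B):
K₂O: 0.44·a + 0.09·b = 75.65
N: 0.13·a + 0.14·b = 54.98
From row1: a = (75.65 − 0.09·b) / 0.44.
Into row2: 0.13·(75.65 − 0.09·b)/0.44 + 0.14·b = 54.98 → b = 287.709, a = 113.082.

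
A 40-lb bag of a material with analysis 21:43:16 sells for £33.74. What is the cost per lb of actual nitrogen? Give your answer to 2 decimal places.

N in bag = 40 × 21% = 8.4 lb.
Cost per lb N = £33.74 / 8.4 = £4.0167.

£4.02 per lb N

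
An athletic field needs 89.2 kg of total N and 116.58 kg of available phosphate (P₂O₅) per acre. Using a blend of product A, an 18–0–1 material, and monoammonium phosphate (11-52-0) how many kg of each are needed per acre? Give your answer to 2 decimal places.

Let a = kg of product A, b = kg of monoammonium phosphate (per acre).
N: 0.18·a + 0.11·b = 89.2
P₂O₅: 0·a + 0.52·b = 116.58
Solving simultaneously: a = 358.549, b = 224.192.

358.55 kg product A, 224.19 kg monoammonium phosphate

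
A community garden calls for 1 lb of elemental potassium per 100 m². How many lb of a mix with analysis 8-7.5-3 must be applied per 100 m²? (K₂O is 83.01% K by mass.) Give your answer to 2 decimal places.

40.16 lb of product per hundred sq m

As K₂O: 1 / 0.8301 = 1.20467 lb per 100 m².
Product per 100 m² = 1.20467 / 3% = 40.1558 lb.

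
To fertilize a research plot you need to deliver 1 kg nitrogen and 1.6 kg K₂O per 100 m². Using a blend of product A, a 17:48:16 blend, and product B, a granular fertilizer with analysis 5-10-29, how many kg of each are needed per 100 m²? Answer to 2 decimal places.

Let a = kg of product A, b = kg of product B (per 100 m²).
N: 0.17·a + 0.05·b = 1
K₂O: 0.16·a + 0.29·b = 1.6
Eliminate b: (row1) − 0.05/0.29·(row2) → 0.142414·a = 0.724138, so a = 5.08475.
Then b = (1.6 − 0.16·5.08475) / 0.29 = 2.71186.

5.08 kg product A, 2.71 kg product B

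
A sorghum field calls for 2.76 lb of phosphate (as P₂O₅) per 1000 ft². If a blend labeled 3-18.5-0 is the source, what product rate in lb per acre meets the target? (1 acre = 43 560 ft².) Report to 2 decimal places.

Product per 1000 ft² = 2.76 / 18.5% = 14.9189 lb.
Convert to per acre: 14.9189 × 43.56 = 649.868 lb.

649.87 lb of product per acre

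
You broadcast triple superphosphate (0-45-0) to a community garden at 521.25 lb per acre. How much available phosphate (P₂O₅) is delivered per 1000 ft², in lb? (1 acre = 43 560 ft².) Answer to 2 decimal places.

5.38 lb P₂O₅ per thousand sq ft

P₂O₅ per acre = 521.25 × 45% = 234.562 lb.
Convert to per 1000 ft²: 234.562 × 0.0229568 = 5.38481 lb.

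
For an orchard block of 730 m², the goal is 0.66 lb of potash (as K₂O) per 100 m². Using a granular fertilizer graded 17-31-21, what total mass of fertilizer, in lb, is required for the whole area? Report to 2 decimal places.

Product per 100 m² = 0.66 / 21% = 3.14286 lb.
Total product = 3.14286 × 730 / 100 = 22.9429 lb.

22.94 lb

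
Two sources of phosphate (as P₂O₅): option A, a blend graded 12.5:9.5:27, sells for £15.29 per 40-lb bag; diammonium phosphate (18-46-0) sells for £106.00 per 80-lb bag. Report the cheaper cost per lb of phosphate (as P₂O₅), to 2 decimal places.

£2.88 per lb P₂O₅ (diammonium phosphate)

option A: P₂O₅ per bag = 40 × 9.5% = 3.8 lb; cost = 15.29 / 3.8 = £4.0237/lb P₂O₅.
diammonium phosphate: P₂O₅ per bag = 80 × 46% = 36.8 lb; cost = 106.00 / 36.8 = £2.8804/lb P₂O₅.
diammonium phosphate is cheaper.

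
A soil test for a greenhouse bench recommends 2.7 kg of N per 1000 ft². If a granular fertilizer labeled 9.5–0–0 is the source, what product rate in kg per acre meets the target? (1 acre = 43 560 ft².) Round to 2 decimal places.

1238.02 kg of product per acre

Product per 1000 ft² = 2.7 / 9.5% = 28.4211 kg.
Convert to per acre: 28.4211 × 43.56 = 1238.021 kg.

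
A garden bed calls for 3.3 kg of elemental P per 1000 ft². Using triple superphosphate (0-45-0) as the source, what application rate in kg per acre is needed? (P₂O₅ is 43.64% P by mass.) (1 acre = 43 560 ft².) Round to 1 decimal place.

As P₂O₅: 3.3 / 0.4364 = 7.56187 kg per 1000 ft².
Product per 1000 ft² = 7.56187 / 45% = 16.8042 kg.
Convert to per acre: 16.8042 × 43.56 = 731.989 kg.

732.0 kg of product per acre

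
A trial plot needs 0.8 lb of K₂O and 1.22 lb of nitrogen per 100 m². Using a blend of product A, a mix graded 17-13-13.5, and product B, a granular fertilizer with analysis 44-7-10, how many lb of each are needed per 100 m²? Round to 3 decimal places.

5.425 lb product A, 0.677 lb product B

With a, b = lb per 100 m² of product A and product B:
K₂O: 0.135·a + 0.1·b = 0.8
N: 0.17·a + 0.44·b = 1.22
From row1: a = (0.8 − 0.1·b) / 0.135.
Into row2: 0.17·(0.8 − 0.1·b)/0.135 + 0.44·b = 1.22 → b = 0.676887, a = 5.42453.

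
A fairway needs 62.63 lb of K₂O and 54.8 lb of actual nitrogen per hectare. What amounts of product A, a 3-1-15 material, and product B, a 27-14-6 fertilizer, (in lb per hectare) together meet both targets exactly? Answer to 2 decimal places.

Let a = lb of product A, b = lb of product B (per hectare).
K₂O: 0.15·a + 0.06·b = 62.63
N: 0.03·a + 0.27·b = 54.8
Eliminate a: (row1) − 0.15/0.03·(row2) → -1.29·b = -211.37, so b = 163.853.
Back-substitute: a = (62.63 − 0.06·163.853) / 0.15 = 351.992.

351.99 lb product A, 163.85 lb product B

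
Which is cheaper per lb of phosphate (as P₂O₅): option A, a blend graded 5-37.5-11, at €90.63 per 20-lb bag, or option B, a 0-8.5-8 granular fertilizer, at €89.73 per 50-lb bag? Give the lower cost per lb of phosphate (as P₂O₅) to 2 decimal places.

€12.08 per lb P₂O₅ (option A)

option A: P₂O₅ per bag = 20 × 37.5% = 7.5 lb; cost = 90.63 / 7.5 = €12.0840/lb P₂O₅.
option B: P₂O₅ per bag = 50 × 8.5% = 4.25 lb; cost = 89.73 / 4.25 = €21.1129/lb P₂O₅.
option A is cheaper.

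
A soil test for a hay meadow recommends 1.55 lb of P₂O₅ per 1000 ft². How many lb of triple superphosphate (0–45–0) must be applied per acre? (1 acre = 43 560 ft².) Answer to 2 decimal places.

Product per 1000 ft² = 1.55 / 45% = 3.44444 lb.
Convert to per acre: 3.44444 × 43.56 = 150.04 lb.

150.04 lb of product per acre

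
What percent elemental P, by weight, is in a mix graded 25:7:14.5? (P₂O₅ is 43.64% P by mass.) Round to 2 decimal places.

3.05% P

%P = 7 × 0.4364 = 3.0548%.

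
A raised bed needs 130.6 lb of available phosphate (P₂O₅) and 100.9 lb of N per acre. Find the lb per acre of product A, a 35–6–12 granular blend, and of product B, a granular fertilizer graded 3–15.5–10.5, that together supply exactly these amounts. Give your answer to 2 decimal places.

223.48 lb product A, 756.07 lb product B

Let a = lb of product A, b = lb of product B (per acre).
P₂O₅: 0.06·a + 0.155·b = 130.6
N: 0.35·a + 0.03·b = 100.9
Eliminate a: (row1) − 0.06/0.35·(row2) → 0.149857·b = 113.303, so b = 756.072.
Back-substitute: a = (130.6 − 0.155·756.072) / 0.06 = 223.4795.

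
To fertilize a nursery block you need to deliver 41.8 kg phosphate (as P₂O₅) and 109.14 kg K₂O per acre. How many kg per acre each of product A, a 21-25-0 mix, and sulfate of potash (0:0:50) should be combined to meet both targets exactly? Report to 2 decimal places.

167.20 kg product A, 218.28 kg sulfate of potash

With a, b = kg per acre of product A and sulfate of potash:
P₂O₅: 0.25·a + 0·b = 41.8
K₂O: 0·a + 0.5·b = 109.14
Solving simultaneously: a = 167.2, b = 218.28.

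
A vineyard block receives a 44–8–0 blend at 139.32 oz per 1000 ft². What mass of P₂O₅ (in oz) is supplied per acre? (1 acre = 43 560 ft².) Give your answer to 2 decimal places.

P₂O₅ per 1000 ft² = 139.32 × 8% = 11.1456 oz.
Convert to per acre: 11.1456 × 43.56 = 485.502 oz.

485.50 oz P₂O₅ per acre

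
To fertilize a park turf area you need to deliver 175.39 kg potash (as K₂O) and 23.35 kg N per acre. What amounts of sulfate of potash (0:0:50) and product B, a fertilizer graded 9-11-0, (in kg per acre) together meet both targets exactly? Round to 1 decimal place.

350.8 kg sulfate of potash, 259.4 kg product B

Per-acre balance (a = sulfate of potash, b = product B):
K₂O: 0.5·a + 0·b = 175.39
N: 0·a + 0.09·b = 23.35
Solving simultaneously: a = 350.78, b = 259.444.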